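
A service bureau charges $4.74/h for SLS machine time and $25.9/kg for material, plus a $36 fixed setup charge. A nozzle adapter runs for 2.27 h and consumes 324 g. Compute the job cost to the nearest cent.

Machine-time cost = 4.74 × 2.27 = $10.7598.
Feedstock cost = 25.9 × 324/1000, so $8.3916.
Total = 10.7598 + 8.3916 + 36 = 55.1514 ≈ $55.15.

$55.15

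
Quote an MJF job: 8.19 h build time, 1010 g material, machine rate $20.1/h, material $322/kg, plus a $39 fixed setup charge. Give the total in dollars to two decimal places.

$528.84

Machine-time cost = 20.1 × 8.19, so $164.619.
Material charge = 322 × 1010/1000 = $325.22.
Adding setup: 164.619 + 325.22 + 39 → 528.839 ≈ $528.84.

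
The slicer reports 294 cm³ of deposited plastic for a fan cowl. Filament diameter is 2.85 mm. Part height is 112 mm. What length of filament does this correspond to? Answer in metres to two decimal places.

46.09 m

Cross-section of 2.85 mm filament: π·(2.85/2)² = 6.3794 mm².
Length = 294 cm³ / 6.3794 mm² = 294000 / 6.3794 = 46085.84 mm = 46.09 m.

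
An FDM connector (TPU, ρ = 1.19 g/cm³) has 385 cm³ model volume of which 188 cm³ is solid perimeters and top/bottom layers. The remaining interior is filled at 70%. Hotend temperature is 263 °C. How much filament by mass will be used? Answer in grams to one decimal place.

387.8 g

Infill region = 385 − 188 = 197 cm³.
Infill deposited: 0.70 × 197 → 137.9 cm³.
Total extruded: 188 + 137.9 → 325.9 cm³.
Mass = 325.9 × 1.19, so 387.821 g.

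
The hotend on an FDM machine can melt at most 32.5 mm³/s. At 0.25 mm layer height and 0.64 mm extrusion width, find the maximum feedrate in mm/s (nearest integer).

203 mm/s

A = 0.25 × 0.64, so 0.16 mm².
v_max = Q/A = 32.5/0.16 = 203.13 mm/s → 203 mm/s.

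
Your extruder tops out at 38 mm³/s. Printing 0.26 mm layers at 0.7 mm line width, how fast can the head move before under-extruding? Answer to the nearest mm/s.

209 mm/s

A: 0.26 × 0.7 → 0.182 mm².
Max speed = 38 / 0.182 = 208.79 ≈ 209 mm/s.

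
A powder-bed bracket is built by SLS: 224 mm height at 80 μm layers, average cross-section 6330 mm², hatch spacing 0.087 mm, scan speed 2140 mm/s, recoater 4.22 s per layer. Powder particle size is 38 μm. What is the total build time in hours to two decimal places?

29.73 hours

Number of layers: 224 / 0.08 → 2800 (rounded up).
Per-layer scan distance = 6330 / 0.087, so 72758.6 mm.
Per-layer scan time: 72758.6 / 2140 → 33.9993 s.
Per-layer time: 33.9993 + 4.22 → 38.2193 s.
Total: 2800 × 38.2193 s = 107014.04 s → 29.73 hours.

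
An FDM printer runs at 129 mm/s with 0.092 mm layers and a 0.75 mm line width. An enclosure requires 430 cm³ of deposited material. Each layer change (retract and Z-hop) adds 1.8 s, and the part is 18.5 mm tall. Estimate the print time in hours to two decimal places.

Extrusion cross-section = 0.092 × 0.75 = 0.069 mm².
Toolpath length = 430 cm³ / 0.069 mm² = 430000 / 0.069 = 6231884.1 mm.
Extrusion time: 6231884.1 / 129 → 48309.2 s.
Layers = ⌈18.5/0.092⌉ = 202.
Z-hop total = 202 × 1.8 = 363.6 s.
Total = 48309.2 + 363.6 = 48672.8 s = 13.52 hours.

13.52 hours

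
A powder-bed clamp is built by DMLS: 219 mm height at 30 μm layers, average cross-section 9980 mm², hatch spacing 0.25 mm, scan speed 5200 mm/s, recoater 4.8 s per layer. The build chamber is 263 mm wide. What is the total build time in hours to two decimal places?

Layer count = ceil(219 / 0.03) = 7300.
Scan path per layer: 9980 / 0.25 → 39920 mm.
Per-layer scan time: 39920 / 5200 → 7.6769 s.
Time per layer: 7.6769 + 4.8 → 12.4769 s.
Total: 7300 × 12.4769 s = 91081.37 s → 25.30 hours.

25.30 hours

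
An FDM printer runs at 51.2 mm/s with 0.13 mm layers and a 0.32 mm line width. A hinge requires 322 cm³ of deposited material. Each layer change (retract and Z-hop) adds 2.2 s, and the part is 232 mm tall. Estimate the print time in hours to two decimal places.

43.09 hours

Bead cross-section: 0.13 × 0.32 → 0.0416 mm².
Total extruded path = 322000/0.0416 = 7740384.6 mm.
Print-move time: 7740384.6 / 51.2 → 151179.4 s.
Number of layers: 232 / 0.13 → 1785 (rounded up).
Non-print overhead = 1785 × 2.2 = 3927 s.
Total = 151179.4 + 3927 = 155106.4 s = 43.09 hours.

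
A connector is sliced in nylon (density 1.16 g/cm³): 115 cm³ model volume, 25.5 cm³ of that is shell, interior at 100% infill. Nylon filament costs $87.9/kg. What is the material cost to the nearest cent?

$11.73

Infill region = 115 − 25.5 = 89.5 cm³.
Deposited infill: 1.00 × 89.5 → 89.5 cm³.
Total extruded = 25.5 + 89.5, so 115 cm³.
Mass = 115 × 1.16 = 133.4 g.
Cost = 133.4 g / 1000 × $87.9/kg = $11.73.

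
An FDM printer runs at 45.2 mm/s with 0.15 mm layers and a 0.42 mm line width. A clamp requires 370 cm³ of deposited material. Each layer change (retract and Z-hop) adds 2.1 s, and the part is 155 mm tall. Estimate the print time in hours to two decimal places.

36.70 hours

Extrusion cross-section = 0.15 × 0.42 = 0.063 mm².
Toolpath length = 370 cm³ / 0.063 mm² = 370000 / 0.063 = 5873015.9 mm.
Time extruding: 5873015.9 / 45.2 → 129934 s.
Layer count = ceil(155 / 0.15) = 1034.
Z-hop total = 1034 × 2.1, so 2171.4 s.
Altogether 129934 + 2171.4 = 132105.4 s, i.e. 36.70 hours.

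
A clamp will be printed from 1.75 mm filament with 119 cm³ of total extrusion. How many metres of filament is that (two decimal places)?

49.47 m

Filament cross-section = π × (1.75/2)² = 2.4053 mm².
Length = 119 cm³ / 2.4053 mm² = 119000 / 2.4053 = 49474.08 mm = 49.47 m.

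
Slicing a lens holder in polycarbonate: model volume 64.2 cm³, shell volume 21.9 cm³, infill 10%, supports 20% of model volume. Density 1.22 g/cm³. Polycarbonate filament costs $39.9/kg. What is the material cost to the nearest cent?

Infill region: 64.2 − 21.9 → 42.3 cm³.
Infill deposited = 0.10 × 42.3, so 4.23 cm³.
Support = 0.20 × 64.2 = 12.84 cm³.
Total extruded = 21.9 + 4.23 + 12.84 = 38.97 cm³.
Mass: 38.97 × 1.22 → 47.5434 g.
At $39.9/kg: 47.5434/1000 × 39.9 = $1.90.

$1.90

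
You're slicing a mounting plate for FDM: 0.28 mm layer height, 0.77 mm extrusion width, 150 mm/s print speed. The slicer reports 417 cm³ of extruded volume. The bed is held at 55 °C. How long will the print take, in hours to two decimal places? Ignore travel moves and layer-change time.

3.58 hours

Extrusion cross-section = 0.28 × 0.77, so 0.2156 mm².
Toolpath length = 417 cm³ / 0.2156 mm² = 417000 / 0.2156 = 1934137.3 mm.
Extrusion time: 1934137.3 / 150 → 12894.2 s.
12894.2 s = 3.58 hours.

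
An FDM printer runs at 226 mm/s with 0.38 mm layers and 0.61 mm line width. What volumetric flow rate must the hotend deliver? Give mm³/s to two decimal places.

52.39

Extrusion cross-section: 0.38 × 0.61 → 0.2318 mm².
Q = v·A = 226 × 0.2318 = 52.39 mm³/s.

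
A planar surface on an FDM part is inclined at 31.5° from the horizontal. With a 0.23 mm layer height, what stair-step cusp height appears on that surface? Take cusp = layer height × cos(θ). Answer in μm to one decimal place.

196.1 μm

cos(31.5°) = 0.8526, so cusp = 0.23 × 0.8526 = 0.196098 mm → 196.1 μm.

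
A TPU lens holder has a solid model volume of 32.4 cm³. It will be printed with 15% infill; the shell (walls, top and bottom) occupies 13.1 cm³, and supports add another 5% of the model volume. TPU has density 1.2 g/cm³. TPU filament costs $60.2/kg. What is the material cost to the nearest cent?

Infill region = 32.4 − 13.1 = 19.3 cm³.
Infill volume = 0.15 × 19.3 = 2.895 cm³.
Support: 0.05 × 32.4 → 1.62 cm³.
Total printed volume = 13.1 + 2.895 + 1.62, so 17.615 cm³.
Mass = 17.615 × 1.2, so 21.138 g.
Cost = 21.138 g / 1000 × $60.2/kg = $1.27.

$1.27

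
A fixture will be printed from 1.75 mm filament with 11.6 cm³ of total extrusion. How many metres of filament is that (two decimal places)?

Cross-section of 1.75 mm filament: π·(1.75/2)² = 2.4053 mm².
Length = 11.6 cm³ / 2.4053 mm² = 11600 / 2.4053 = 4822.68 mm = 4.82 m.

4.82 m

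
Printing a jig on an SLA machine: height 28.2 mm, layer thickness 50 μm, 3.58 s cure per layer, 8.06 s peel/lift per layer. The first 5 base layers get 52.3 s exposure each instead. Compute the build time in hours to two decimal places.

1.89 hours

Layers = ⌈28.2/0.05⌉ = 564.
Base layers = 5 × (52.3 + 8.06) = 301.8 s.
Regular layers = 559 × (3.58 + 8.06) = 6506.76 s.
Total = 301.8 + 6506.76 = 6808.56 s = 1.89 hours.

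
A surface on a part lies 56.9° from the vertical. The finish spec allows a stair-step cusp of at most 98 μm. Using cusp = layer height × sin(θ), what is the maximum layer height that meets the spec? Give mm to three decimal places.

0.117 mm

t = h_c / sin θ = 0.098 / 0.8377 = 0.117 mm.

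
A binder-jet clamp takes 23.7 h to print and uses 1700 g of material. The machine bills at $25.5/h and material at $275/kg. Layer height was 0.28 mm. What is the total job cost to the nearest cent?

Time charge = 25.5 × 23.7, so $604.35.
Feedstock cost: 275 × 1700/1000 → $467.50.
Total = 604.35 + 467.50 = $1071.85.

$1071.85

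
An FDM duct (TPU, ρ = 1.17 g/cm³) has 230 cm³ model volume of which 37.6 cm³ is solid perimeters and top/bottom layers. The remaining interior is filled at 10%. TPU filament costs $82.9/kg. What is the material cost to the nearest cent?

$5.51

Infill region: 230 − 37.6 → 192.4 cm³.
Infill volume = 0.10 × 192.4 = 19.24 cm³.
Deposited volume: 37.6 + 19.24 → 56.84 cm³.
Mass = 56.84 × 1.17 = 66.5028 g.
At $82.9/kg: 66.5028/1000 × 82.9 = $5.51.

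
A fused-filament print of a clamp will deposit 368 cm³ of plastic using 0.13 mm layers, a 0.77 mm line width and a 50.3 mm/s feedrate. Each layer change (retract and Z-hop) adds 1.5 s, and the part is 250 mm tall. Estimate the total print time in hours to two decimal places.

21.10 hours

Line area = 0.13 × 0.77, so 0.1001 mm².
Path length: 368000 mm³ / 0.1001 mm² → 3676323.7 mm.
Print-move time = 3676323.7 / 50.3 = 73087.9 s.
Layers = ⌈250/0.13⌉ = 1924.
Layer-change overhead: 1924 × 1.5 → 2886 s.
Altogether 73087.9 + 2886 = 75973.9 s, i.e. 21.10 hours.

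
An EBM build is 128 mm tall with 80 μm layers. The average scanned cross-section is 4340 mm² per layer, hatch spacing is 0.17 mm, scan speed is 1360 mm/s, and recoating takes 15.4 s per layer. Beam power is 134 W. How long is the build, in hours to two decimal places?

15.19 hours

Number of layers: 128 / 0.08 → 1600 (rounded up).
Scan path per layer: 4340 / 0.17 → 25529.4 mm.
Per-layer scan time = 25529.4 / 1360, so 18.7716 s.
Layer cycle: 18.7716 + 15.4 → 34.1716 s.
Build time = 1600 × 34.1716 = 54674.56 s = 15.19 hours.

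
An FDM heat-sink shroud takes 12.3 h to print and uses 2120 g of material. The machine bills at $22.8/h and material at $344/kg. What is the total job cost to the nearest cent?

$1009.72

Time charge = 22.8 × 12.3 = $280.44.
Feedstock cost = 344 × 2120/1000, so $729.28.
Job cost: 280.44 + 729.28 = $1009.72.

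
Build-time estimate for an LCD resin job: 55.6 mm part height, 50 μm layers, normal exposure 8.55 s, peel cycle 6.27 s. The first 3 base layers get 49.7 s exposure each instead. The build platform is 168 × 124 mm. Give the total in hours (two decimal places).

4.61 hours

Number of layers: 55.6 / 0.05 → 1112 (rounded up).
Burn-in layers: 3 × (49.7 + 6.27) → 167.91 s.
Remaining layers = 1109 × (8.55 + 6.27) = 16435.38 s.
Sum: 167.91 + 16435.38 = 16603.29 s → 4.61 hours.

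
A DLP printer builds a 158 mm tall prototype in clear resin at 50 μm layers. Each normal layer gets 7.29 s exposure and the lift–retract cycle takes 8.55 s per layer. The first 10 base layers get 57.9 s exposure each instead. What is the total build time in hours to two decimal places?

14.04 hours

Layers = ⌈158/0.05⌉ = 3160.
Bottom layers = 10 × (57.9 + 8.55), so 664.5 s.
Regular layers = 3150 × (7.29 + 8.55), so 49896 s.
Total = 664.5 + 49896 = 50560.5 s = 14.04 hours.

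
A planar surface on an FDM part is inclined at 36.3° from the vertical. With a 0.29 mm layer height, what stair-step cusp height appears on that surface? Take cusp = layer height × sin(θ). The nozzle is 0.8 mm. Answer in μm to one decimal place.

171.7 μm

Cusp = layer height × sin(36.3°) = 0.29 × 0.5920 = 0.17168 mm = 171.7 μm.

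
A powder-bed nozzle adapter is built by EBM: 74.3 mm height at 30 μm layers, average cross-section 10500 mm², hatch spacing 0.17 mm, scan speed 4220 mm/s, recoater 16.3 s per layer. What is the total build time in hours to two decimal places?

Number of layers: 74.3 / 0.03 → 2477 (rounded up).
Scan path per layer: 10500 / 0.17 → 61764.7 mm.
Scan time per layer = 61764.7 / 4220 = 14.6362 s.
Time per layer = 14.6362 + 16.3, so 30.9362 s.
2477 layers × 30.9362 s/layer = 76628.9674 s, i.e. 21.29 hours.

21.29 hours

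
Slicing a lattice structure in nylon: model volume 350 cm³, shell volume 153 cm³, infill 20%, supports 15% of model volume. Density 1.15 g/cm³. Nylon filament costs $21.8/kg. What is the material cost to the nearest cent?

$6.14

Interior volume = 350 − 153, so 197 cm³.
Deposited infill: 0.20 × 197 → 39.4 cm³.
Support: 0.15 × 350 → 52.5 cm³.
Total printed volume = 153 + 39.4 + 52.5, so 244.9 cm³.
Mass: 244.9 × 1.15 → 281.635 g.
At $21.8/kg: 281.635/1000 × 21.8 = $6.14.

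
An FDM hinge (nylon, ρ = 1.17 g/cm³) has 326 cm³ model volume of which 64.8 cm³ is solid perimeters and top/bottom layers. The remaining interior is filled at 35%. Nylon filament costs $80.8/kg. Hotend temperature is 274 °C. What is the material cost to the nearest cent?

$14.77

Volume inside the shell = 326 − 64.8, so 261.2 cm³.
Infill volume = 0.35 × 261.2 = 91.42 cm³.
Deposited volume = 64.8 + 91.42, so 156.22 cm³.
Mass: 156.22 × 1.17 → 182.7774 g.
At $80.8/kg: 182.7774/1000 × 80.8 = $14.77.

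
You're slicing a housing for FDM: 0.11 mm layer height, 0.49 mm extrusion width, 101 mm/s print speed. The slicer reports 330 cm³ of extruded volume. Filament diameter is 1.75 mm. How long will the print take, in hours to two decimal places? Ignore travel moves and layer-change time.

16.84 hours

Extrusion cross-section = 0.11 × 0.49, so 0.0539 mm².
Path length: 330000 mm³ / 0.0539 mm² → 6122449 mm.
Time extruding = 6122449 / 101 = 60618.3 s.
That's 60618.3 s → 16.84 hours.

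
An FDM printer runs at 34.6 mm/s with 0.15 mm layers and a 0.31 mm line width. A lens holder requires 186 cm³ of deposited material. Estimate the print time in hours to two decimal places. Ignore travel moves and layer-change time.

32.11 hours

Line area = 0.15 × 0.31 = 0.0465 mm².
Toolpath length = 186 cm³ / 0.0465 mm² = 186000 / 0.0465 = 4000000 mm.
Time extruding = 4000000 / 34.6 = 115606.9 s.
Converting: 115606.9 s = 32.11 hours.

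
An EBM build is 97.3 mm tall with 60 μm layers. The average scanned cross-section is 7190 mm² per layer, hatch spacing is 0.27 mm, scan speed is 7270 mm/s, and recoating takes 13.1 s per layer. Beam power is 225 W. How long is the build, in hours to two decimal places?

Layer count = ceil(97.3 / 0.06) = 1622.
Per-layer scan distance: 7190 / 0.27 → 26629.6 mm.
Per-layer scan time = 26629.6 / 7270 = 3.6629 s.
Time per layer: 3.6629 + 13.1 → 16.7629 s.
Total: 1622 × 16.7629 s = 27189.4238 s → 7.55 hours.

7.55 hours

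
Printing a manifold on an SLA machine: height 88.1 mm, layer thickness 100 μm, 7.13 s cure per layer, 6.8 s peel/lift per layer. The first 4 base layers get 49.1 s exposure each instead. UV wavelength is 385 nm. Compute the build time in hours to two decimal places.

3.46 hours

Layer count = ceil(88.1 / 0.1) = 881.
Bottom layers = 4 × (49.1 + 6.8) = 223.6 s.
Remaining layers = 877 × (7.13 + 6.8) = 12216.61 s.
Sum: 223.6 + 12216.61 = 12440.21 s → 3.46 hours.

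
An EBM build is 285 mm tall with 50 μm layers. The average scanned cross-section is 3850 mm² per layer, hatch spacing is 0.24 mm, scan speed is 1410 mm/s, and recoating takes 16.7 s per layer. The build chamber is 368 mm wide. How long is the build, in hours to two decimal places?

Layer count = ceil(285 / 0.05) = 5700.
Hatch length per layer = 3850 / 0.24 = 16041.7 mm.
Per-layer scan time = 16041.7 / 1410, so 11.3771 s.
Time per layer = 11.3771 + 16.7, so 28.0771 s.
5700 layers × 28.0771 s/layer = 160039.47 s, i.e. 44.46 hours.

44.46 hours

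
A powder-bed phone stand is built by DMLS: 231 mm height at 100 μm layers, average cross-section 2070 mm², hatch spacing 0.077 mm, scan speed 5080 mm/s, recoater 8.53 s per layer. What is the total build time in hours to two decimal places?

Number of layers: 231 / 0.1 → 2310 (rounded up).
Hatch length per layer = 2070 / 0.077 = 26883.1 mm.
Per-layer scan time: 26883.1 / 5080 → 5.2919 s.
Time per layer = 5.2919 + 8.53 = 13.8219 s.
Build time = 2310 × 13.8219 = 31928.589 s = 8.87 hours.

8.87 hours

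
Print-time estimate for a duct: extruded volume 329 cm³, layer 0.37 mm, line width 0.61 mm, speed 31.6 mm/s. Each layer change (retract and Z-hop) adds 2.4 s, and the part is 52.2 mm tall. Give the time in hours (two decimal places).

12.91 hours

Bead cross-section: 0.37 × 0.61 → 0.2257 mm².
Path length: 329000 mm³ / 0.2257 mm² → 1457687.2 mm.
Print-move time = 1457687.2 / 31.6 = 46129.3 s.
Number of layers: 52.2 / 0.37 → 142 (rounded up).
Layer-change overhead = 142 × 2.4 = 340.8 s.
Altogether 46129.3 + 340.8 = 46470.1 s, i.e. 12.91 hours.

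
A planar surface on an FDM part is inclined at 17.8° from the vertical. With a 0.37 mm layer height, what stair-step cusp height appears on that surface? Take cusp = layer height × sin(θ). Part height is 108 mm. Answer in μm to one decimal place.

Cusp = layer height × sin(17.8°) = 0.37 × 0.3057 = 0.113109 mm = 113.1 μm.

113.1 μm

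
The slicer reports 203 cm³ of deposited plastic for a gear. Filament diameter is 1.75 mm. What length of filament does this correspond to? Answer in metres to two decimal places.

84.40 m

A = π r² = π × 0.875² = 2.4053 mm².
L = 203000 mm³ / 2.4053 mm² = 84396.96 mm, i.e. 84.40 m.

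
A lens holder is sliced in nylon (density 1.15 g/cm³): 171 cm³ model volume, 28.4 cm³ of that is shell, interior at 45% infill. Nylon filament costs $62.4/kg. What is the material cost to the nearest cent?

Volume inside the shell = 171 − 28.4, so 142.6 cm³.
Infill volume: 0.45 × 142.6 → 64.17 cm³.
Total extruded = 28.4 + 64.17 = 92.57 cm³.
Mass: 92.57 × 1.15 → 106.4555 g.
At $62.4/kg: 106.4555/1000 × 62.4 = $6.64.

$6.64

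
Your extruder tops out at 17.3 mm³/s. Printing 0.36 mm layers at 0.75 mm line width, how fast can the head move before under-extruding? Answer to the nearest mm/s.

Extrusion cross-section = 0.36 × 0.75, so 0.27 mm².
v_max = Q/A = 17.3/0.27 = 64.07 mm/s → 64 mm/s.

64 mm/s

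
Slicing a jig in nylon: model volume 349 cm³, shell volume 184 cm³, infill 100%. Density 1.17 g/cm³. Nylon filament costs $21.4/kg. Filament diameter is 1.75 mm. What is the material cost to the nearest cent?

$8.74

Volume inside the shell = 349 − 184, so 165 cm³.
Infill deposited = 1.00 × 165, so 165 cm³.
Total printed volume: 184 + 165 → 349 cm³.
Mass: 349 × 1.17 → 408.33 g.
At $21.4/kg: 408.33/1000 × 21.4 = $8.74.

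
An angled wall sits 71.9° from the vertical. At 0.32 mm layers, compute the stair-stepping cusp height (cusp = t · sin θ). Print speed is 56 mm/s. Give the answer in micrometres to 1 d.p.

304.2 μm

sin(71.9°) = 0.9505, so cusp = 0.32 × 0.9505 = 0.30416 mm → 304.2 μm.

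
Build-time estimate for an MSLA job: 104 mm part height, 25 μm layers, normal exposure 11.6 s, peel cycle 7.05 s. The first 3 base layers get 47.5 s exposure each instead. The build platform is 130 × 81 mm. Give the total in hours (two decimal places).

Layer count = ceil(104 / 0.025) = 4160.
Bottom layers = 3 × (47.5 + 7.05) = 163.65 s.
Regular layers = 4157 × (11.6 + 7.05), so 77528.05 s.
Sum: 163.65 + 77528.05 = 77691.7 s → 21.58 hours.

21.58 hours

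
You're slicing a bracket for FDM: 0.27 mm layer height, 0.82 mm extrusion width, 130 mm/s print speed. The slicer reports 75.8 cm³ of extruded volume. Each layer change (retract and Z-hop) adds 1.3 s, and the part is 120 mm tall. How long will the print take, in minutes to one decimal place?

Bead cross-section = 0.27 × 0.82, so 0.2214 mm².
Toolpath length = 75.8 cm³ / 0.2214 mm² = 75800 / 0.2214 = 342366.8 mm.
Print-move time: 342366.8 / 130 → 2633.6 s.
Layer count = ceil(120 / 0.27) = 445.
Non-print overhead = 445 × 1.3 = 578.5 s.
Altogether 2633.6 + 578.5 = 3212.1 s, i.e. 53.5 minutes.

53.5 minutes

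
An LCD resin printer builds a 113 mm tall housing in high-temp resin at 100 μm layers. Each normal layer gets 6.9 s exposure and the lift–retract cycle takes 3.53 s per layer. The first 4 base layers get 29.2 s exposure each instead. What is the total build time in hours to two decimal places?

3.30 hours

Layers = ⌈113/0.1⌉ = 1130.
Burn-in layers = 4 × (29.2 + 3.53), so 130.92 s.
Normal layers = 1126 × (6.9 + 3.53), so 11744.18 s.
Sum: 130.92 + 11744.18 = 11875.1 s → 3.30 hours.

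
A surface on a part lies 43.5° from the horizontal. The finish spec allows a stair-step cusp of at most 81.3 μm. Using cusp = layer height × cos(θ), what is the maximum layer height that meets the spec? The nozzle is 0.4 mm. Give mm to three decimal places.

t = h_c / cos θ = 0.0813 / 0.7254 = 0.112 mm.

0.112 mm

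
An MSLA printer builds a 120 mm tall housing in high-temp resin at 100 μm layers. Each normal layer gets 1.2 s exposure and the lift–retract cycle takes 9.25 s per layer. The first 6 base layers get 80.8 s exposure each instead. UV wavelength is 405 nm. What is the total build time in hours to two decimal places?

3.62 hours

Layers = ⌈120/0.1⌉ = 1200.
Bottom layers: 6 × (80.8 + 9.25) → 540.3 s.
Regular layers: 1194 × (1.2 + 9.25) → 12477.3 s.
Sum: 540.3 + 12477.3 = 13017.6 s → 3.62 hours.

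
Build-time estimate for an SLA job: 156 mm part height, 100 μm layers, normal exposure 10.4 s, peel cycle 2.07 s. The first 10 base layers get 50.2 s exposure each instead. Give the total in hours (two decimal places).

Layers = ⌈156/0.1⌉ = 1560.
Bottom layers = 10 × (50.2 + 2.07) = 522.7 s.
Remaining layers = 1550 × (10.4 + 2.07) = 19328.5 s.
Sum: 522.7 + 19328.5 = 19851.2 s → 5.51 hours.

5.51 hours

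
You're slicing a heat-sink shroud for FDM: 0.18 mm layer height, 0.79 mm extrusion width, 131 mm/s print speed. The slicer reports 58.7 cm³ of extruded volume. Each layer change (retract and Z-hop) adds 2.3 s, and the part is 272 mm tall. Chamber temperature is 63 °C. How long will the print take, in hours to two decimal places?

Line area: 0.18 × 0.79 → 0.1422 mm².
Path length: 58700 mm³ / 0.1422 mm² → 412798.9 mm.
Extrusion time = 412798.9 / 131 = 3151.1 s.
Number of layers: 272 / 0.18 → 1512 (rounded up).
Non-print overhead: 1512 × 2.3 → 3477.6 s.
Altogether 3151.1 + 3477.6 = 6628.7 s, i.e. 1.84 hours.

1.84 hours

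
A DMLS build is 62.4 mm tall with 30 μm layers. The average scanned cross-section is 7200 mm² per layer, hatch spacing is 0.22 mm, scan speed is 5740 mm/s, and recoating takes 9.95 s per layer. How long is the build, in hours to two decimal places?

9.04 hours

Layer count = ceil(62.4 / 0.03) = 2080.
Hatch length per layer = 7200 / 0.22 = 32727.3 mm.
Laser time per layer: 32727.3 / 5740 → 5.7016 s.
Per-layer time: 5.7016 + 9.95 → 15.6516 s.
Total: 2080 × 15.6516 s = 32555.328 s → 9.04 hours.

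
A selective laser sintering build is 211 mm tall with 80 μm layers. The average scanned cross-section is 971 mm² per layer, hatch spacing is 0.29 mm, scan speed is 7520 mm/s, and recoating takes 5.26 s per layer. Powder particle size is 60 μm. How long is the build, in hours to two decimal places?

Number of layers: 211 / 0.08 → 2638 (rounded up).
Hatch length per layer = 971 / 0.29 = 3348.3 mm.
Scan time per layer = 3348.3 / 7520, so 0.4453 s.
Per-layer time = 0.4453 + 5.26 = 5.7053 s.
Total: 2638 × 5.7053 s = 15050.5814 s → 4.18 hours.

4.18 hours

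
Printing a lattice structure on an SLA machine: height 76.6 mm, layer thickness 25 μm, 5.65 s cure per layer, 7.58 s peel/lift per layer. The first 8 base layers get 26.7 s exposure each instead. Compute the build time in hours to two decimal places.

11.31 hours

Number of layers: 76.6 / 0.025 → 3064 (rounded up).
Base layers = 8 × (26.7 + 7.58) = 274.24 s.
Regular layers: 3056 × (5.65 + 7.58) → 40430.88 s.
Total = 274.24 + 40430.88 = 40705.12 s = 11.31 hours.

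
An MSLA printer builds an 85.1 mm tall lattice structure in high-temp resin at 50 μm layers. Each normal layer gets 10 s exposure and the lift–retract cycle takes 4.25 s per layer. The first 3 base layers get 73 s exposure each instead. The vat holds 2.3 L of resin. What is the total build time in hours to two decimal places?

Number of layers: 85.1 / 0.05 → 1702 (rounded up).
Burn-in layers = 3 × (73 + 4.25) = 231.75 s.
Regular layers = 1699 × (10 + 4.25) = 24210.75 s.
Sum: 231.75 + 24210.75 = 24442.5 s → 6.79 hours.

6.79 hours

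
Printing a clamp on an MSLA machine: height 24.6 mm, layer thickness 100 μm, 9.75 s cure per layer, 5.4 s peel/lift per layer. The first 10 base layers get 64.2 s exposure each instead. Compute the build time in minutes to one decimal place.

71.2 minutes

Number of layers: 24.6 / 0.1 → 246 (rounded up).
Burn-in layers = 10 × (64.2 + 5.4), so 696 s.
Remaining layers = 236 × (9.75 + 5.4) = 3575.4 s.
Sum: 696 + 3575.4 = 4271.4 s → 71.2 minutes.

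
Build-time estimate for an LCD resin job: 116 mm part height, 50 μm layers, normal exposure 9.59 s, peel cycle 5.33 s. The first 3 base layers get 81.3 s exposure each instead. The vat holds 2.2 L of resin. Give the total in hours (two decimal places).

Number of layers: 116 / 0.05 → 2320 (rounded up).
Burn-in layers = 3 × (81.3 + 5.33), so 259.89 s.
Regular layers = 2317 × (9.59 + 5.33), so 34569.64 s.
Total = 259.89 + 34569.64 = 34829.53 s = 9.67 hours.

9.67 hours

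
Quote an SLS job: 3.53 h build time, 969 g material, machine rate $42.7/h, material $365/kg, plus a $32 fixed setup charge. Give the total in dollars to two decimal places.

$536.42

Machine-time cost = 42.7 × 3.53, so $150.731.
Material cost = 365 × 969/1000 = $353.685.
Total = 150.731 + 353.685 + 32 = 536.416 ≈ $536.42.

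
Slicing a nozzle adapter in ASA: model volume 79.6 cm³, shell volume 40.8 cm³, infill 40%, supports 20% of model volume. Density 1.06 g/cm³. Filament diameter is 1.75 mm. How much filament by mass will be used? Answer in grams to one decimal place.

76.6 g

Infill region = 79.6 − 40.8, so 38.8 cm³.
Deposited infill = 0.40 × 38.8 = 15.52 cm³.
Support: 0.20 × 79.6 → 15.92 cm³.
Total printed volume = 40.8 + 15.52 + 15.92, so 72.24 cm³.
Mass = 72.24 × 1.06, so 76.5744 g.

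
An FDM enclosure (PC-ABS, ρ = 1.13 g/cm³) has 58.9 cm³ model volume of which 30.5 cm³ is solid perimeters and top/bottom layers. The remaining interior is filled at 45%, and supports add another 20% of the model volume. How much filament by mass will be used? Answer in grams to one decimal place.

Interior volume = 58.9 − 30.5 = 28.4 cm³.
Deposited infill = 0.45 × 28.4 = 12.78 cm³.
Support: 0.20 × 58.9 → 11.78 cm³.
Total printed volume = 30.5 + 12.78 + 11.78, so 55.06 cm³.
Mass: 55.06 × 1.13 → 62.2178 g.

62.2 g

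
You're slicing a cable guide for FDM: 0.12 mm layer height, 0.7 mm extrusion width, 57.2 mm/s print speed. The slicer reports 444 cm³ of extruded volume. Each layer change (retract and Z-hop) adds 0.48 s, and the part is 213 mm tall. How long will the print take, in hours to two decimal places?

25.91 hours

Bead cross-section = 0.12 × 0.7 = 0.084 mm².
Path length: 444000 mm³ / 0.084 mm² → 5285714.3 mm.
Time extruding = 5285714.3 / 57.2, so 92407.6 s.
Layer count = ceil(213 / 0.12) = 1775.
Layer-change overhead = 1775 × 0.48, so 852 s.
Altogether 92407.6 + 852 = 93259.6 s, i.e. 25.91 hours.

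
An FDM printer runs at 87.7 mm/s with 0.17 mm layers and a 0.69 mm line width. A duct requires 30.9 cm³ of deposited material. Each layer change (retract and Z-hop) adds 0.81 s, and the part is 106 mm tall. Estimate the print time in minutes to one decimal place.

Bead cross-section = 0.17 × 0.69 = 0.1173 mm².
Toolpath length = 30.9 cm³ / 0.1173 mm² = 30900 / 0.1173 = 263427.1 mm.
Print-move time: 263427.1 / 87.7 → 3003.7 s.
Number of layers: 106 / 0.17 → 624 (rounded up).
Non-print overhead = 624 × 0.81, so 505.44 s.
Total = 3003.7 + 505.44 = 3509.14 s = 58.5 minutes.

58.5 minutes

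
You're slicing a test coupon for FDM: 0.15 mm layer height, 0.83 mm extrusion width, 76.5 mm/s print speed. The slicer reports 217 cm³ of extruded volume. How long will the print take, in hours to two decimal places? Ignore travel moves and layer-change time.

6.33 hours

Extrusion cross-section = 0.15 × 0.83, so 0.1245 mm².
Toolpath length = 217 cm³ / 0.1245 mm² = 217000 / 0.1245 = 1742971.9 mm.
Print-move time: 1742971.9 / 76.5 → 22783.9 s.
That's 22783.9 s → 6.33 hours.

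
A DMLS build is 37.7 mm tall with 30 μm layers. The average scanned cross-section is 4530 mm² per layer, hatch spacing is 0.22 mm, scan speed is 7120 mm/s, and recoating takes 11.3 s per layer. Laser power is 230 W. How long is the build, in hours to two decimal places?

Layers = ⌈37.7/0.03⌉ = 1257.
Hatch length per layer = 4530 / 0.22 = 20590.9 mm.
Per-layer scan time = 20590.9 / 7120 = 2.892 s.
Time per layer = 2.892 + 11.3, so 14.192 s.
Total: 1257 × 14.192 s = 17839.344 s → 4.96 hours.

4.96 hours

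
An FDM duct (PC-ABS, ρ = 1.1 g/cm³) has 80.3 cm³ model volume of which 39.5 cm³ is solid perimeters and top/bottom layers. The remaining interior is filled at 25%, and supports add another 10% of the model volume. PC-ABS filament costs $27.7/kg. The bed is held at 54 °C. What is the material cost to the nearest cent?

Infill region = 80.3 − 39.5 = 40.8 cm³.
Deposited infill = 0.25 × 40.8 = 10.2 cm³.
Support: 0.10 × 80.3 → 8.03 cm³.
Deposited volume: 39.5 + 10.2 + 8.03 → 57.73 cm³.
Mass = 57.73 × 1.1, so 63.503 g.
At $27.7/kg: 63.503/1000 × 27.7 = $1.76.

$1.76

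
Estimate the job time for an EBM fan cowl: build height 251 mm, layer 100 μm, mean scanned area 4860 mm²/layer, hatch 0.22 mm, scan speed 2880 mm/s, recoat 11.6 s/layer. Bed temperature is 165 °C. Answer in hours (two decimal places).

13.44 hours

Layers = ⌈251/0.1⌉ = 2510.
Per-layer scan distance: 4860 / 0.22 → 22090.9 mm.
Beam time per layer = 22090.9 / 2880 = 7.6705 s.
Time per layer: 7.6705 + 11.6 → 19.2705 s.
Total: 2510 × 19.2705 s = 48368.955 s → 13.44 hours.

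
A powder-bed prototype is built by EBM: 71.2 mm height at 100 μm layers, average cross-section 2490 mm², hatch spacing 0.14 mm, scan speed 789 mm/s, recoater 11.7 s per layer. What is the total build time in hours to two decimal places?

6.77 hours

Number of layers: 71.2 / 0.1 → 712 (rounded up).
Scan path per layer = 2490 / 0.14 = 17785.7 mm.
Beam time per layer = 17785.7 / 789 = 22.5421 s.
Per-layer time = 22.5421 + 11.7, so 34.2421 s.
712 layers × 34.2421 s/layer = 24380.3752 s, i.e. 6.77 hours.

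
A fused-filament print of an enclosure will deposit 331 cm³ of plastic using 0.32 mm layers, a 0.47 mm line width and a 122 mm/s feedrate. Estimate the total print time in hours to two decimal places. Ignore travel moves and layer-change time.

5.01 hours

Line area: 0.32 × 0.47 → 0.1504 mm².
Total extruded path = 331000/0.1504 = 2200797.9 mm.
Print-move time = 2200797.9 / 122 = 18039.3 s.
18039.3 s = 5.01 hours.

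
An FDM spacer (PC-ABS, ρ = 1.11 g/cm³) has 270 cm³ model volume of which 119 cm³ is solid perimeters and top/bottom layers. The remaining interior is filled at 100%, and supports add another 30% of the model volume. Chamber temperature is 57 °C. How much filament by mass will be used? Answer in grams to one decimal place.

389.6 g

Interior volume: 270 − 119 → 151 cm³.
Infill deposited = 1.00 × 151 = 151 cm³.
Support = 0.30 × 270 = 81 cm³.
Total extruded = 119 + 151 + 81, so 351 cm³.
Mass = 351 × 1.11 = 389.61 g.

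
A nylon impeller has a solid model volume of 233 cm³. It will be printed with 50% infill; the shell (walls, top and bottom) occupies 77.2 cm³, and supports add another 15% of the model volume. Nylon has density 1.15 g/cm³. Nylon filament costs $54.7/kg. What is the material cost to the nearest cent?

Infill region = 233 − 77.2, so 155.8 cm³.
Deposited infill = 0.50 × 155.8 = 77.9 cm³.
Support = 0.15 × 233, so 34.95 cm³.
Deposited volume: 77.2 + 77.9 + 34.95 → 190.05 cm³.
Mass = 190.05 × 1.15, so 218.5575 g.
Cost = 218.5575 g / 1000 × $54.7/kg = $11.96.

$11.96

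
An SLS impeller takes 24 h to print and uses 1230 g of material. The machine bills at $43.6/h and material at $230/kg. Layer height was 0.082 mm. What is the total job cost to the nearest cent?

$1329.30

Time charge = 43.6 × 24, so $1046.40.
Material charge = 230 × 1230/1000 = $282.90.
Total = 1046.40 + 282.90 = $1329.30.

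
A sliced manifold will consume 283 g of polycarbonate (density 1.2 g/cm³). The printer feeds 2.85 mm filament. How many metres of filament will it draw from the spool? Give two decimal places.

36.97 m

Volume = 283 g / 1.2 g·cm⁻³ = 235.8333 cm³ = 235833.3 mm³.
Filament cross-section = π × (2.85/2)² = 6.3794 mm².
L = V/A = 235833.3/6.3794 = 36967.94 mm → 36.97 m.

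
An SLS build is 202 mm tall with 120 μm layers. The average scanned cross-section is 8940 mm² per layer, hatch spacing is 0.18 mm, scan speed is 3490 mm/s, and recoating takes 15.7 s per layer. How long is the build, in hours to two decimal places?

14.00 hours

Number of layers: 202 / 0.12 → 1684 (rounded up).
Scan path per layer: 8940 / 0.18 → 49666.7 mm.
Laser time per layer: 49666.7 / 3490 → 14.2311 s.
Per-layer time = 14.2311 + 15.7 = 29.9311 s.
Total: 1684 × 29.9311 s = 50403.9724 s → 14.00 hours.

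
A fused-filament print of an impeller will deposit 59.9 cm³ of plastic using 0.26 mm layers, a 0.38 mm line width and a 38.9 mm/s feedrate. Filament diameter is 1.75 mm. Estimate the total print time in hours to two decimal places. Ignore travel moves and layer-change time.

Extrusion cross-section = 0.26 × 0.38 = 0.0988 mm².
Total extruded path = 59900/0.0988 = 606275.3 mm.
Print-move time = 606275.3 / 38.9, so 15585.5 s.
Converting: 15585.5 s = 4.33 hours.

4.33 hours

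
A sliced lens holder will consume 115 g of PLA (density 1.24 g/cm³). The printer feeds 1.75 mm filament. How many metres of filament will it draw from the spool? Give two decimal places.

Volume = 115 g / 1.24 g·cm⁻³ = 92.7419 cm³ = 92741.9 mm³.
Cross-section of 1.75 mm filament: π·(1.75/2)² = 2.4053 mm².
L = V/A = 92741.9/2.4053 = 38557.31 mm → 38.56 m.

38.56 m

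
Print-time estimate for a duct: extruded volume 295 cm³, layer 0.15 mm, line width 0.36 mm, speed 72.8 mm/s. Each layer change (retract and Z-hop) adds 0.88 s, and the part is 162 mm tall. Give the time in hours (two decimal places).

Bead cross-section = 0.15 × 0.36, so 0.054 mm².
Total extruded path = 295000/0.054 = 5462963 mm.
Time extruding = 5462963 / 72.8 = 75040.7 s.
Layers = ⌈162/0.15⌉ = 1080.
Z-hop total = 1080 × 0.88, so 950.4 s.
Total = 75040.7 + 950.4 = 75991.1 s = 21.11 hours.

21.11 hours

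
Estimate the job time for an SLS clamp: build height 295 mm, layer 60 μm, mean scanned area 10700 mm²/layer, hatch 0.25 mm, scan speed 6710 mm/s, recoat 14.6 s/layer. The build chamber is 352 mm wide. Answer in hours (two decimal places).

28.65 hours

Layer count = ceil(295 / 0.06) = 4917.
Per-layer scan distance = 10700 / 0.25, so 42800 mm.
Laser time per layer = 42800 / 6710 = 6.3785 s.
Per-layer time = 6.3785 + 14.6 = 20.9785 s.
4917 layers × 20.9785 s/layer = 103151.2845 s, i.e. 28.65 hours.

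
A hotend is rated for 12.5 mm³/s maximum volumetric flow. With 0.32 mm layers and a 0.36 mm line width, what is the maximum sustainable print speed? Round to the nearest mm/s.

109 mm/s

Bead cross-section: 0.32 × 0.36 → 0.1152 mm².
Max speed = 12.5 / 0.1152 = 108.51 ≈ 109 mm/s.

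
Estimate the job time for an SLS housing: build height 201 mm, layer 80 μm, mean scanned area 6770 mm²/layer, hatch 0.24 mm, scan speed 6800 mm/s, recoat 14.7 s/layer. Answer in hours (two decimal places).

Layer count = ceil(201 / 0.08) = 2513.
Hatch length per layer: 6770 / 0.24 → 28208.3 mm.
Scan time per layer = 28208.3 / 6800 = 4.1483 s.
Time per layer = 4.1483 + 14.7 = 18.8483 s.
2513 layers × 18.8483 s/layer = 47365.7779 s, i.e. 13.16 hours.

13.16 hours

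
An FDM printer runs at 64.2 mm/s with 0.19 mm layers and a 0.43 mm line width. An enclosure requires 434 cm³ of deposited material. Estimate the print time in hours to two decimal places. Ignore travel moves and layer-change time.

Line area = 0.19 × 0.43, so 0.0817 mm².
Path length: 434000 mm³ / 0.0817 mm² → 5312117.5 mm.
Print-move time: 5312117.5 / 64.2 → 82743.3 s.
That's 82743.3 s → 22.98 hours.

22.98 hours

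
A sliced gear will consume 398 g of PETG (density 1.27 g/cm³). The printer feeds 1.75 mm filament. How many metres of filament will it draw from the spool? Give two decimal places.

130.29 m

Extruded volume: 398/1.27 = 313.3858 cm³ (313385.8 mm³).
A = π r² = π × 0.875² = 2.4053 mm².
L = V/A = 313385.8/2.4053 = 130289.69 mm → 130.29 m.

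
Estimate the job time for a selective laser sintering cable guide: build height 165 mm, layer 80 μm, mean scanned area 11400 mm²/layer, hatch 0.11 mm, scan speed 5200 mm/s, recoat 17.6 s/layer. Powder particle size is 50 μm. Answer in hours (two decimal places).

21.51 hours

Layer count = ceil(165 / 0.08) = 2063.
Scan path per layer: 11400 / 0.11 → 103636.4 mm.
Laser time per layer = 103636.4 / 5200, so 19.9301 s.
Per-layer time: 19.9301 + 17.6 → 37.5301 s.
Total: 2063 × 37.5301 s = 77424.5963 s → 21.51 hours.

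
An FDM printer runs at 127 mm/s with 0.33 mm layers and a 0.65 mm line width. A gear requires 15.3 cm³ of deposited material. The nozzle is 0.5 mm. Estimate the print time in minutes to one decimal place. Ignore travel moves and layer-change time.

9.4 minutes

Extrusion cross-section = 0.33 × 0.65, so 0.2145 mm².
Path length: 15300 mm³ / 0.2145 mm² → 71328.7 mm.
Time extruding: 71328.7 / 127 → 561.6 s.
561.6 s = 9.4 minutes.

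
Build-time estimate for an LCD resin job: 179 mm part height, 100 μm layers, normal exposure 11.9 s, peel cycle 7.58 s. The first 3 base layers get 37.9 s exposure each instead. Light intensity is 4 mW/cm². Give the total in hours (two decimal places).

9.71 hours

Number of layers: 179 / 0.1 → 1790 (rounded up).
Bottom layers: 3 × (37.9 + 7.58) → 136.44 s.
Regular layers: 1787 × (11.9 + 7.58) → 34810.76 s.
Sum: 136.44 + 34810.76 = 34947.2 s → 9.71 hours.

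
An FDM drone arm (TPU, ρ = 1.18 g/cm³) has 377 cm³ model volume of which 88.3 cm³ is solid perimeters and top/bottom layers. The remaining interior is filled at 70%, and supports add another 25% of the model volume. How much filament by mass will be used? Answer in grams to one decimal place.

453.9 g

Infill region = 377 − 88.3 = 288.7 cm³.
Deposited infill = 0.70 × 288.7 = 202.09 cm³.
Support: 0.25 × 377 → 94.25 cm³.
Deposited volume: 88.3 + 202.09 + 94.25 → 384.64 cm³.
Mass = 384.64 × 1.18 = 453.8752 g.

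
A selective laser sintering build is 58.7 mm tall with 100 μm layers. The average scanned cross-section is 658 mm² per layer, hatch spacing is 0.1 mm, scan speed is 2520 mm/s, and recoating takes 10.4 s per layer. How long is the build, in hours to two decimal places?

2.12 hours

Layers = ⌈58.7/0.1⌉ = 587.
Hatch length per layer = 658 / 0.1 = 6580 mm.
Laser time per layer = 6580 / 2520 = 2.6111 s.
Time per layer = 2.6111 + 10.4 = 13.0111 s.
587 layers × 13.0111 s/layer = 7637.5157 s, i.e. 2.12 hours.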